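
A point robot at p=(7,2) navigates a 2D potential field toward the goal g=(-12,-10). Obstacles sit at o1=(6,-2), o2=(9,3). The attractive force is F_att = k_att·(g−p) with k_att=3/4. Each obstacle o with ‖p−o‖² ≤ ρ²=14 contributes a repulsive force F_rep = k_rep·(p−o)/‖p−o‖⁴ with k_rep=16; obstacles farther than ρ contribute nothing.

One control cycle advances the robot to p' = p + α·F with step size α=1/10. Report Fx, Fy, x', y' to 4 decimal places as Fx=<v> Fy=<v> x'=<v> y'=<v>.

F_att = 3/4·(g−p) = 3/4·(-19,-12) = (-14.2500,-9.0000)
o1: d²=17 > ρ²=14 → inactive
o2: d²=5 ≤ ρ²=14; F_rep = 16·(-2,-1)/5² = (-1.2800,-0.6400)
F = F_att + ΣF_rep = (-15.5300,-9.6400)
p' = p + 1/10·F = (5.4470,1.0360)

Fx=-15.5300 Fy=-9.6400 x'=5.4470 y'=1.0360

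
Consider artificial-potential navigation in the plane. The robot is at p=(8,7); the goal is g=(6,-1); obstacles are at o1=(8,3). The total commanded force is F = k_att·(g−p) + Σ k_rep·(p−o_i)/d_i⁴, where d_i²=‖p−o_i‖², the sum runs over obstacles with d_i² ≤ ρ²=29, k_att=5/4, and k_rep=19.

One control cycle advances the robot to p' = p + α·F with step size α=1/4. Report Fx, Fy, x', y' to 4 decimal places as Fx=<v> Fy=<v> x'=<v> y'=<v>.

Fx=-2.5000 Fy=-9.7031 x'=7.3750 y'=4.5742

F_att = 5/4·(g−p) = 5/4·(-2,-8) = (-2.5000,-10.0000)
o1: d²=16 ≤ ρ²=29; F_rep = 19·(0,4)/16² = (0.0000,0.2969)
F = F_att + ΣF_rep = (-2.5000,-9.7031)
p' = p + 1/4·F = (7.3750,4.5742)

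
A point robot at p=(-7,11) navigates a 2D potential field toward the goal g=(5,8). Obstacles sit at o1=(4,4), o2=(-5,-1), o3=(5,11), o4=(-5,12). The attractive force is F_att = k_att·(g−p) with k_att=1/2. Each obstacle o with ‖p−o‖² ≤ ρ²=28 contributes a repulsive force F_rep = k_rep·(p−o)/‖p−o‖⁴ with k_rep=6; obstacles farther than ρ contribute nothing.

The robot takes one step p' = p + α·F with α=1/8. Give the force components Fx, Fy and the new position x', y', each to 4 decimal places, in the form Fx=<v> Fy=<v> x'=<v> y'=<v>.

Fx=5.5200 Fy=-1.7400 x'=-6.3100 y'=10.7825

F_att = 1/2·(g−p) = 1/2·(12,-3) = (6.0000,-1.5000)
o1: d²=170 > ρ²=28 → inactive
o2: d²=148 > ρ²=28 → inactive
o3: d²=144 > ρ²=28 → inactive
o4: d²=5 ≤ ρ²=28; F_rep = 6·(-2,-1)/5² = (-0.4800,-0.2400)
F = F_att + ΣF_rep = (5.5200,-1.7400)
p' = p + 1/8·F = (-6.3100,10.7825)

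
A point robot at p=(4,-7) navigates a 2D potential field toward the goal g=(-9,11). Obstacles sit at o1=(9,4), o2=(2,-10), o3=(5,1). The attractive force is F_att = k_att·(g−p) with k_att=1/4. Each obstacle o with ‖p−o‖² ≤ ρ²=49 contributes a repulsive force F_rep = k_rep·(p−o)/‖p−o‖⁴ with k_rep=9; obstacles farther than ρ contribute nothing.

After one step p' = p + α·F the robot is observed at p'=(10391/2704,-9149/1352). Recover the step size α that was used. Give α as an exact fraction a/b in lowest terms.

α = 1/20

F_att = 1/4·(g−p) = 1/4·(-13,18) = (-3.2500,4.5000)
o1: d²=146 > ρ²=49 → inactive
o2: d²=13 ≤ ρ²=49; F_rep = 9·(2,3)/13² = (0.1065,0.1598)
o3: d²=65 > ρ²=49 → inactive
F = F_att + ΣF_rep = (-3.1435,4.6598)
Δp = p'−p = (-0.1572,0.2330); α = Δx/Fx = (-425/2704) / (-2125/676) = 1/20
check: Δy/Fy = (315/1352) / (1575/338) = 1/20 ✓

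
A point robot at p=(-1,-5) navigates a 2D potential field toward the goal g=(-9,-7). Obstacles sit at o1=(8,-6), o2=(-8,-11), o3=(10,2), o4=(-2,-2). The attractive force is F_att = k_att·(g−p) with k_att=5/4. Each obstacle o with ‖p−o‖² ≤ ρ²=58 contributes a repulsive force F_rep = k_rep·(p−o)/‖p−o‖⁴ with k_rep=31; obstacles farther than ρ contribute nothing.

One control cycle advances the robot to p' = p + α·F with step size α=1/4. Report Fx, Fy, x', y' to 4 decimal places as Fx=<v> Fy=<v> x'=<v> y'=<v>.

Fx=-9.6900 Fy=-3.4300 x'=-3.4225 y'=-5.8575

F_att = 5/4·(g−p) = 5/4·(-8,-2) = (-10.0000,-2.5000)
o1: d²=82 > ρ²=58 → inactive
o2: d²=85 > ρ²=58 → inactive
o3: d²=170 > ρ²=58 → inactive
o4: d²=10 ≤ ρ²=58; F_rep = 31·(1,-3)/10² = (0.3100,-0.9300)
F = F_att + ΣF_rep = (-9.6900,-3.4300)
p' = p + 1/4·F = (-3.4225,-5.8575)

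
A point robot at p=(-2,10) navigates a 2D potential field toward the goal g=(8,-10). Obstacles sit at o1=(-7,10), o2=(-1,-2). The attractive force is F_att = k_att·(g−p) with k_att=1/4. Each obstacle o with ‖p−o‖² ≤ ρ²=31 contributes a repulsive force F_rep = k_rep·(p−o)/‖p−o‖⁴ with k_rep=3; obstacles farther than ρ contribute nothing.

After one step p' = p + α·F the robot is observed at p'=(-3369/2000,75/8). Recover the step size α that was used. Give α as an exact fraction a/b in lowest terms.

F_att = 1/4·(g−p) = 1/4·(10,-20) = (2.5000,-5.0000)
o1: d²=25 ≤ ρ²=31; F_rep = 3·(5,0)/25² = (0.0240,0.0000)
o2: d²=145 > ρ²=31 → inactive
F = F_att + ΣF_rep = (2.5240,-5.0000)
Δp = p'−p = (0.3155,-0.6250); α = Δx/Fx = (631/2000) / (631/250) = 1/8
check: Δy/Fy = (-5/8) / (-5) = 1/8 ✓

α = 1/8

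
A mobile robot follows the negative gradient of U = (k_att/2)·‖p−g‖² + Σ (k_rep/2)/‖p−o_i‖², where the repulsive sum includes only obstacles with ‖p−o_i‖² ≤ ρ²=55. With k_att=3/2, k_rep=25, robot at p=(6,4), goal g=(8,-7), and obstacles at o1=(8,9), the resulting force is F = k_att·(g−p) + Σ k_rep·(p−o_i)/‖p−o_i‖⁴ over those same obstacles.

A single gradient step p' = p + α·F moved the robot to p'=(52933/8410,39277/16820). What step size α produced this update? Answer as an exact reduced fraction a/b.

F_att = 3/2·(g−p) = 3/2·(2,-11) = (3.0000,-16.5000)
o1: d²=29 ≤ ρ²=55; F_rep = 25·(-2,-5)/29² = (-0.0595,-0.1486)
F = F_att + ΣF_rep = (2.9405,-16.6486)
Δp = p'−p = (0.2941,-1.6649); α = Δx/Fx = (2473/8410) / (2473/841) = 1/10
check: Δy/Fy = (-28003/16820) / (-28003/1682) = 1/10 ✓

α = 1/10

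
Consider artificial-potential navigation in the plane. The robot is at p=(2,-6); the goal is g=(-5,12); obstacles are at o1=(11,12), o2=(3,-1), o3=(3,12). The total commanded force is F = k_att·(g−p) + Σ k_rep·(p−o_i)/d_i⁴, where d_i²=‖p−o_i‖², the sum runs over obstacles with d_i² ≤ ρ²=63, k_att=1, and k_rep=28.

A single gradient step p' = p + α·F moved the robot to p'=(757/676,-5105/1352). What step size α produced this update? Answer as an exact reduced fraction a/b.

F_att = 1·(g−p) = 1·(-7,18) = (-7.0000,18.0000)
o1: d²=405 > ρ²=63 → inactive
o2: d²=26 ≤ ρ²=63; F_rep = 28·(-1,-5)/26² = (-0.0414,-0.2071)
o3: d²=325 > ρ²=63 → inactive
F = F_att + ΣF_rep = (-7.0414,17.7929)
Δp = p'−p = (-0.8802,2.2241); α = Δx/Fx = (-595/676) / (-1190/169) = 1/8
check: Δy/Fy = (3007/1352) / (3007/169) = 1/8 ✓

α = 1/8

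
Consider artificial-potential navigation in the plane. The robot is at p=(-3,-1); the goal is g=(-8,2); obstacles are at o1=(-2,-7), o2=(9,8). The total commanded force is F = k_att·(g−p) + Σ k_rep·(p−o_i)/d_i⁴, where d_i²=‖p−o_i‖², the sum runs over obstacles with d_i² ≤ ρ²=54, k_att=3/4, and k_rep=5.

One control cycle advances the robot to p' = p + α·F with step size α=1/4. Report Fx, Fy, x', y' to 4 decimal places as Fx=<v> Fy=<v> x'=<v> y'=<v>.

Fx=-3.7537 Fy=2.2719 x'=-3.9384 y'=-0.4320

F_att = 3/4·(g−p) = 3/4·(-5,3) = (-3.7500,2.2500)
o1: d²=37 ≤ ρ²=54; F_rep = 5·(-1,6)/37² = (-0.0037,0.0219)
o2: d²=225 > ρ²=54 → inactive
F = F_att + ΣF_rep = (-3.7537,2.2719)
p' = p + 1/4·F = (-3.9384,-0.4320)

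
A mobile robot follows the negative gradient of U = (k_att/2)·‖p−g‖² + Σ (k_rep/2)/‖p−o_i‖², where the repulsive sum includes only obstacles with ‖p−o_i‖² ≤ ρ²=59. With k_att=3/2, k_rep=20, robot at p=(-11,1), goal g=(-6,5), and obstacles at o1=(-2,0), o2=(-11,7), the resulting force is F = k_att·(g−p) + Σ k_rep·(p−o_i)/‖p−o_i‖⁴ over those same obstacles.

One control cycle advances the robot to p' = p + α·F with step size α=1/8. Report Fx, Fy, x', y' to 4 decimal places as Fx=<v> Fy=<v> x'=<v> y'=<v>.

Fx=7.5000 Fy=5.9074 x'=-10.0625 y'=1.7384

F_att = 3/2·(g−p) = 3/2·(5,4) = (7.5000,6.0000)
o1: d²=82 > ρ²=59 → inactive
o2: d²=36 ≤ ρ²=59; F_rep = 20·(0,-6)/36² = (0.0000,-0.0926)
F = F_att + ΣF_rep = (7.5000,5.9074)
p' = p + 1/8·F = (-10.0625,1.7384)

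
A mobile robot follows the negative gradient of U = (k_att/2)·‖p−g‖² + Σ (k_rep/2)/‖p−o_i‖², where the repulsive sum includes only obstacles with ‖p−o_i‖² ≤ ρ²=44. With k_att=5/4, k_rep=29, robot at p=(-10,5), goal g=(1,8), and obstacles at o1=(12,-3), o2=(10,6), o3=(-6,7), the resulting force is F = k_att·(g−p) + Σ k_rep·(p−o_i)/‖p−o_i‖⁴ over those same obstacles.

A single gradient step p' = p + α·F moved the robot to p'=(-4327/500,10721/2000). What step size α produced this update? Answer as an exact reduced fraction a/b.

F_att = 5/4·(g−p) = 5/4·(11,3) = (13.7500,3.7500)
o1: d²=548 > ρ²=44 → inactive
o2: d²=401 > ρ²=44 → inactive
o3: d²=20 ≤ ρ²=44; F_rep = 29·(-4,-2)/20² = (-0.2900,-0.1450)
F = F_att + ΣF_rep = (13.4600,3.6050)
Δp = p'−p = (1.3460,0.3605); α = Δx/Fx = (673/500) / (673/50) = 1/10
check: Δy/Fy = (721/2000) / (721/200) = 1/10 ✓

α = 1/10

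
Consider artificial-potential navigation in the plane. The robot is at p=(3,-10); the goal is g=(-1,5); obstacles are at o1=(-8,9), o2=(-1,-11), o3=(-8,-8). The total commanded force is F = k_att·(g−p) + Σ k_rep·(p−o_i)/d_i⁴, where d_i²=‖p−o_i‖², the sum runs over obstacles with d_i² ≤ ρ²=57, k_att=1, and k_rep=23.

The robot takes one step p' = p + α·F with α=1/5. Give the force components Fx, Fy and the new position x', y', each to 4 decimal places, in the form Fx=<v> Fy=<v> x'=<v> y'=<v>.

Fx=-3.6817 Fy=15.0796 x'=2.2637 y'=-6.9841

F_att = 1·(g−p) = 1·(-4,15) = (-4.0000,15.0000)
o1: d²=482 > ρ²=57 → inactive
o2: d²=17 ≤ ρ²=57; F_rep = 23·(4,1)/17² = (0.3183,0.0796)
o3: d²=125 > ρ²=57 → inactive
F = F_att + ΣF_rep = (-3.6817,15.0796)
p' = p + 1/5·F = (2.2637,-6.9841)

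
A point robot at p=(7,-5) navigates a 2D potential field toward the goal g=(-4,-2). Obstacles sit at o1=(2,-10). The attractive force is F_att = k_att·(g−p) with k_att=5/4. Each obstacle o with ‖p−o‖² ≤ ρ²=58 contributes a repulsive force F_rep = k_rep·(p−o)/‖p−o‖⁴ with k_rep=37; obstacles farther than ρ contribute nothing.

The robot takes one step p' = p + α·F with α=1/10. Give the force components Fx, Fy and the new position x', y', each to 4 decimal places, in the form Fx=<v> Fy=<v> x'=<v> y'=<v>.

Fx=-13.6760 Fy=3.8240 x'=5.6324 y'=-4.6176

F_att = 5/4·(g−p) = 5/4·(-11,3) = (-13.7500,3.7500)
o1: d²=50 ≤ ρ²=58; F_rep = 37·(5,5)/50² = (0.0740,0.0740)
F = F_att + ΣF_rep = (-13.6760,3.8240)
p' = p + 1/10·F = (5.6324,-4.6176)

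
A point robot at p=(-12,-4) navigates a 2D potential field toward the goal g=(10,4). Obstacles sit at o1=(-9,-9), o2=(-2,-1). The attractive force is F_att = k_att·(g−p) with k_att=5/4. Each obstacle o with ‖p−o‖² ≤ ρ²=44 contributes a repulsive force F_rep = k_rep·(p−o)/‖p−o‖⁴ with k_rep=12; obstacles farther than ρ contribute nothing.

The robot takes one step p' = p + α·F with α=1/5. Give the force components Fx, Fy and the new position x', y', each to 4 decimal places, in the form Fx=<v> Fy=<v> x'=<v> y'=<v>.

Fx=27.4689 Fy=10.0519 x'=-6.5062 y'=-1.9896

F_att = 5/4·(g−p) = 5/4·(22,8) = (27.5000,10.0000)
o1: d²=34 ≤ ρ²=44; F_rep = 12·(-3,5)/34² = (-0.0311,0.0519)
o2: d²=109 > ρ²=44 → inactive
F = F_att + ΣF_rep = (27.4689,10.0519)
p' = p + 1/5·F = (-6.5062,-1.9896)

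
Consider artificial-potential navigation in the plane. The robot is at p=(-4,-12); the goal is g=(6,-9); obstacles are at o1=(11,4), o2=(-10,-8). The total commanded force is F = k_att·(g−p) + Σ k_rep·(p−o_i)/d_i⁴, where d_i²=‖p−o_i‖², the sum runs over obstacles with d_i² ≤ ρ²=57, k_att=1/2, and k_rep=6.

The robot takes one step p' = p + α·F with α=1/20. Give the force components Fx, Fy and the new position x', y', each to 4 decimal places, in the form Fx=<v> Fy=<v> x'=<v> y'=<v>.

F_att = 1/2·(g−p) = 1/2·(10,3) = (5.0000,1.5000)
o1: d²=481 > ρ²=57 → inactive
o2: d²=52 ≤ ρ²=57; F_rep = 6·(6,-4)/52² = (0.0133,-0.0089)
F = F_att + ΣF_rep = (5.0133,1.4911)
p' = p + 1/20·F = (-3.7493,-11.9254)

Fx=5.0133 Fy=1.4911 x'=-3.7493 y'=-11.9254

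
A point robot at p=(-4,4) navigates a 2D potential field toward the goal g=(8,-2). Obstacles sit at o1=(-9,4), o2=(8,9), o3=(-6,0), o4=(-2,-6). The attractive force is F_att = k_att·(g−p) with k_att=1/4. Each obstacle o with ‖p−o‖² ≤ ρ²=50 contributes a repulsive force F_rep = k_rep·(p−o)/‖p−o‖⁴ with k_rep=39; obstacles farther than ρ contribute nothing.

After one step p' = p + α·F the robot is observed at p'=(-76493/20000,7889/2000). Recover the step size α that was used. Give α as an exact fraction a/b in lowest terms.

α = 1/20

F_att = 1/4·(g−p) = 1/4·(12,-6) = (3.0000,-1.5000)
o1: d²=25 ≤ ρ²=50; F_rep = 39·(5,0)/25² = (0.3120,0.0000)
o2: d²=169 > ρ²=50 → inactive
o3: d²=20 ≤ ρ²=50; F_rep = 39·(2,4)/20² = (0.1950,0.3900)
o4: d²=104 > ρ²=50 → inactive
F = F_att + ΣF_rep = (3.5070,-1.1100)
Δp = p'−p = (0.1754,-0.0555); α = Δx/Fx = (3507/20000) / (3507/1000) = 1/20
check: Δy/Fy = (-111/2000) / (-111/100) = 1/20 ✓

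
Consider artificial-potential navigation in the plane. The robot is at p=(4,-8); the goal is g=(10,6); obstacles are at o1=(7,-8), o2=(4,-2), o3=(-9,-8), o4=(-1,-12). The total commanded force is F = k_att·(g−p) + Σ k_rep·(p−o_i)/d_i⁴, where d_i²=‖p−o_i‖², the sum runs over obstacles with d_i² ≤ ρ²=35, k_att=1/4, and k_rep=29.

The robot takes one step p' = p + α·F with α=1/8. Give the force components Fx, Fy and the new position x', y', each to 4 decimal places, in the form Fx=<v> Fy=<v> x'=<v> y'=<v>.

Fx=0.4259 Fy=3.5000 x'=4.0532 y'=-7.5625

F_att = 1/4·(g−p) = 1/4·(6,14) = (1.5000,3.5000)
o1: d²=9 ≤ ρ²=35; F_rep = 29·(-3,0)/9² = (-1.0741,0.0000)
o2: d²=36 > ρ²=35 → inactive
o3: d²=169 > ρ²=35 → inactive
o4: d²=41 > ρ²=35 → inactive
F = F_att + ΣF_rep = (0.4259,3.5000)
p' = p + 1/8·F = (4.0532,-7.5625)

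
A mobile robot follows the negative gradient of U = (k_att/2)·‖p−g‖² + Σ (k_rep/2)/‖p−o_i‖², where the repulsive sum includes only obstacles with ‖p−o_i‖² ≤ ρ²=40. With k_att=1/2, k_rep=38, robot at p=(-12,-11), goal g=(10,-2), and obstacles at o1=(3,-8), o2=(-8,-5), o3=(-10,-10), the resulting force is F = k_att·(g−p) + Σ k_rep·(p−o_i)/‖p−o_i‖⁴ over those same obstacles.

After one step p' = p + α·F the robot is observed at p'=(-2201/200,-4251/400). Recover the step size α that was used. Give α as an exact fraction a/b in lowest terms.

α = 1/8

F_att = 1/2·(g−p) = 1/2·(22,9) = (11.0000,4.5000)
o1: d²=234 > ρ²=40 → inactive
o2: d²=52 > ρ²=40 → inactive
o3: d²=5 ≤ ρ²=40; F_rep = 38·(-2,-1)/5² = (-3.0400,-1.5200)
F = F_att + ΣF_rep = (7.9600,2.9800)
Δp = p'−p = (0.9950,0.3725); α = Δx/Fx = (199/200) / (199/25) = 1/8
check: Δy/Fy = (149/400) / (149/50) = 1/8 ✓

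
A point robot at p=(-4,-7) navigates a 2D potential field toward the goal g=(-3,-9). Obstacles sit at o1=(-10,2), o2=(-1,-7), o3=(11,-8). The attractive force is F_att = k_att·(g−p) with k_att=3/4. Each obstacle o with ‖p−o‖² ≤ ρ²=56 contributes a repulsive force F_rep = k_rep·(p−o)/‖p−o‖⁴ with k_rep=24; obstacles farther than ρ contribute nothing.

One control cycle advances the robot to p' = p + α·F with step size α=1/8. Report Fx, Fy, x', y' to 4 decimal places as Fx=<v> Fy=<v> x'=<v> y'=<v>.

Fx=-0.1389 Fy=-1.5000 x'=-4.0174 y'=-7.1875

F_att = 3/4·(g−p) = 3/4·(1,-2) = (0.7500,-1.5000)
o1: d²=117 > ρ²=56 → inactive
o2: d²=9 ≤ ρ²=56; F_rep = 24·(-3,0)/9² = (-0.8889,0.0000)
o3: d²=226 > ρ²=56 → inactive
F = F_att + ΣF_rep = (-0.1389,-1.5000)
p' = p + 1/8·F = (-4.0174,-7.1875)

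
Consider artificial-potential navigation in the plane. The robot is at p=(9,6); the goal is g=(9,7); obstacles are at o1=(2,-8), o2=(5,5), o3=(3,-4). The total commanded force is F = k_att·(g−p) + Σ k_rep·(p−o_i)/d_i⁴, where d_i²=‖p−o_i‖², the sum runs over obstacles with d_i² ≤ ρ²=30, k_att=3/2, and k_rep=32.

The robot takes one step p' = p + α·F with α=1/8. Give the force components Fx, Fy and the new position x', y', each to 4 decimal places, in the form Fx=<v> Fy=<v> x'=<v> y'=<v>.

F_att = 3/2·(g−p) = 3/2·(0,1) = (0.0000,1.5000)
o1: d²=245 > ρ²=30 → inactive
o2: d²=17 ≤ ρ²=30; F_rep = 32·(4,1)/17² = (0.4429,0.1107)
o3: d²=136 > ρ²=30 → inactive
F = F_att + ΣF_rep = (0.4429,1.6107)
p' = p + 1/8·F = (9.0554,6.2013)

Fx=0.4429 Fy=1.6107 x'=9.0554 y'=6.2013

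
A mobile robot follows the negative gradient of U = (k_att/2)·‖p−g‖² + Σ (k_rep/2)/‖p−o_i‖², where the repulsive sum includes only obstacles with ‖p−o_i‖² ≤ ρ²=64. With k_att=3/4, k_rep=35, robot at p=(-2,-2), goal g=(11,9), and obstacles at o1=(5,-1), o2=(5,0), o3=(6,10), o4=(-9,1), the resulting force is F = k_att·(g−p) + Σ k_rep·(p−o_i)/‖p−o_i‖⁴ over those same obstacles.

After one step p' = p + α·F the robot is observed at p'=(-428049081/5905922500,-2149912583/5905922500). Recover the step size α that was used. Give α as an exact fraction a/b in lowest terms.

F_att = 3/4·(g−p) = 3/4·(13,11) = (9.7500,8.2500)
o1: d²=50 ≤ ρ²=64; F_rep = 35·(-7,-1)/50² = (-0.0980,-0.0140)
o2: d²=53 ≤ ρ²=64; F_rep = 35·(-7,-2)/53² = (-0.0872,-0.0249)
o3: d²=208 > ρ²=64 → inactive
o4: d²=58 ≤ ρ²=64; F_rep = 35·(7,-3)/58² = (0.0728,-0.0312)
F = F_att + ΣF_rep = (9.6376,8.1799)
Δp = p'−p = (1.9275,1.6360); α = Δx/Fx = (11383795919/5905922500) / (11383795919/1181184500) = 1/5
check: Δy/Fy = (9661932417/5905922500) / (9661932417/1181184500) = 1/5 ✓

α = 1/5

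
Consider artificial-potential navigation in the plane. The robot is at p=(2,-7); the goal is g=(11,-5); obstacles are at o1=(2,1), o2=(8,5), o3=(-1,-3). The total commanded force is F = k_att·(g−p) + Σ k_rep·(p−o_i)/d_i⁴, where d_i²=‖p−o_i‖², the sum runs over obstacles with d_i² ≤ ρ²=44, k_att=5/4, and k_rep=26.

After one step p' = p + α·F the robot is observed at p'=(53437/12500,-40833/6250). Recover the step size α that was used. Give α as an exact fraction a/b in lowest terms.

F_att = 5/4·(g−p) = 5/4·(9,2) = (11.2500,2.5000)
o1: d²=64 > ρ²=44 → inactive
o2: d²=180 > ρ²=44 → inactive
o3: d²=25 ≤ ρ²=44; F_rep = 26·(3,-4)/25² = (0.1248,-0.1664)
F = F_att + ΣF_rep = (11.3748,2.3336)
Δp = p'−p = (2.2750,0.4667); α = Δx/Fx = (28437/12500) / (28437/2500) = 1/5
check: Δy/Fy = (2917/6250) / (2917/1250) = 1/5 ✓

α = 1/5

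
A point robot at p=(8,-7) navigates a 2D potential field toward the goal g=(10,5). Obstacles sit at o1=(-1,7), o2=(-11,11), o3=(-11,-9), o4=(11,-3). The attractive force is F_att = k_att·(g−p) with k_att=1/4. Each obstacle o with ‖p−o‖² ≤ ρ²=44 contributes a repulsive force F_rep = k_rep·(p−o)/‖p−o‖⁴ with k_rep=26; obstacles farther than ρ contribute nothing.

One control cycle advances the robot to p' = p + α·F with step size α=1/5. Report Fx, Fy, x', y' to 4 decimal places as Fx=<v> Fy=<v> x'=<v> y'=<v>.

F_att = 1/4·(g−p) = 1/4·(2,12) = (0.5000,3.0000)
o1: d²=277 > ρ²=44 → inactive
o2: d²=685 > ρ²=44 → inactive
o3: d²=365 > ρ²=44 → inactive
o4: d²=25 ≤ ρ²=44; F_rep = 26·(-3,-4)/25² = (-0.1248,-0.1664)
F = F_att + ΣF_rep = (0.3752,2.8336)
p' = p + 1/5·F = (8.0750,-6.4333)

Fx=0.3752 Fy=2.8336 x'=8.0750 y'=-6.4333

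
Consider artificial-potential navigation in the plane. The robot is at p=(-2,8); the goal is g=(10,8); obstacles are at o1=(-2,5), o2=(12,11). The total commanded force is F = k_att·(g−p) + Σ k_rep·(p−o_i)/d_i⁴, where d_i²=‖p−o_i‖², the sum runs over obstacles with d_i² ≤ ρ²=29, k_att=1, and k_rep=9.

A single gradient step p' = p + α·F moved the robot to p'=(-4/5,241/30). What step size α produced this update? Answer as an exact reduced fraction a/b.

α = 1/10

F_att = 1·(g−p) = 1·(12,0) = (12.0000,0.0000)
o1: d²=9 ≤ ρ²=29; F_rep = 9·(0,3)/9² = (0.0000,0.3333)
o2: d²=205 > ρ²=29 → inactive
F = F_att + ΣF_rep = (12.0000,0.3333)
Δp = p'−p = (1.2000,0.0333); α = Δx/Fx = (6/5) / (12) = 1/10
check: Δy/Fy = (1/30) / (1/3) = 1/10 ✓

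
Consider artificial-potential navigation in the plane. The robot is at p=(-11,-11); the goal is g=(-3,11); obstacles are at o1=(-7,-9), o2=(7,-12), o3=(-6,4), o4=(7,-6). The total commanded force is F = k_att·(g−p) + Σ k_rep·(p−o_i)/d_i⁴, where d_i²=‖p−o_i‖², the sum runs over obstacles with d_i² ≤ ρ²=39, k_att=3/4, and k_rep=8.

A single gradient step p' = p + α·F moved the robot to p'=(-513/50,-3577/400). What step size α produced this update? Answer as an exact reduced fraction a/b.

F_att = 3/4·(g−p) = 3/4·(8,22) = (6.0000,16.5000)
o1: d²=20 ≤ ρ²=39; F_rep = 8·(-4,-2)/20² = (-0.0800,-0.0400)
o2: d²=325 > ρ²=39 → inactive
o3: d²=250 > ρ²=39 → inactive
o4: d²=349 > ρ²=39 → inactive
F = F_att + ΣF_rep = (5.9200,16.4600)
Δp = p'−p = (0.7400,2.0575); α = Δx/Fx = (37/50) / (148/25) = 1/8
check: Δy/Fy = (823/400) / (823/50) = 1/8 ✓

α = 1/8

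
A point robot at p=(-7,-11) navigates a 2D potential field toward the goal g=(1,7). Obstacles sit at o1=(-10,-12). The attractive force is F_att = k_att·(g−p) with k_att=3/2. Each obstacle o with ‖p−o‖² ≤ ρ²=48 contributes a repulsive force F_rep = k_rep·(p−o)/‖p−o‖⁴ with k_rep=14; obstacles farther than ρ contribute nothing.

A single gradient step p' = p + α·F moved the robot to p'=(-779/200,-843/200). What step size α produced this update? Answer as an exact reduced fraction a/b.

F_att = 3/2·(g−p) = 3/2·(8,18) = (12.0000,27.0000)
o1: d²=10 ≤ ρ²=48; F_rep = 14·(3,1)/10² = (0.4200,0.1400)
F = F_att + ΣF_rep = (12.4200,27.1400)
Δp = p'−p = (3.1050,6.7850); α = Δx/Fx = (621/200) / (621/50) = 1/4
check: Δy/Fy = (1357/200) / (1357/50) = 1/4 ✓

α = 1/4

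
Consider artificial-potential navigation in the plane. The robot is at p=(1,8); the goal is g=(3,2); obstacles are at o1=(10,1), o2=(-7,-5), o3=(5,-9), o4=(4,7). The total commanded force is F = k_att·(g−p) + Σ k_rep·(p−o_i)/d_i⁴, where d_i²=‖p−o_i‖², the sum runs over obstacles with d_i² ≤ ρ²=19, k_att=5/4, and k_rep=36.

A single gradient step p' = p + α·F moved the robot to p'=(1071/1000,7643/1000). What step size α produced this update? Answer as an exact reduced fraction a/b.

α = 1/20

F_att = 5/4·(g−p) = 5/4·(2,-6) = (2.5000,-7.5000)
o1: d²=130 > ρ²=19 → inactive
o2: d²=233 > ρ²=19 → inactive
o3: d²=305 > ρ²=19 → inactive
o4: d²=10 ≤ ρ²=19; F_rep = 36·(-3,1)/10² = (-1.0800,0.3600)
F = F_att + ΣF_rep = (1.4200,-7.1400)
Δp = p'−p = (0.0710,-0.3570); α = Δx/Fx = (71/1000) / (71/50) = 1/20
check: Δy/Fy = (-357/1000) / (-357/50) = 1/20 ✓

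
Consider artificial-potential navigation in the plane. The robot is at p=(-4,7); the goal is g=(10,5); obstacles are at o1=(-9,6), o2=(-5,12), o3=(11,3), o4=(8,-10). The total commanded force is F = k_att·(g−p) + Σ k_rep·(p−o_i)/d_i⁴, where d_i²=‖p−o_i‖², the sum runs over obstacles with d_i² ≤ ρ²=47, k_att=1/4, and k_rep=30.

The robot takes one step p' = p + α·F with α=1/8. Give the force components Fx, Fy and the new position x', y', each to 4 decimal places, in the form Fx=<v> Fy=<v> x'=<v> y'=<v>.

F_att = 1/4·(g−p) = 1/4·(14,-2) = (3.5000,-0.5000)
o1: d²=26 ≤ ρ²=47; F_rep = 30·(5,1)/26² = (0.2219,0.0444)
o2: d²=26 ≤ ρ²=47; F_rep = 30·(1,-5)/26² = (0.0444,-0.2219)
o3: d²=241 > ρ²=47 → inactive
o4: d²=433 > ρ²=47 → inactive
F = F_att + ΣF_rep = (3.7663,-0.6775)
p' = p + 1/8·F = (-3.5292,6.9153)

Fx=3.7663 Fy=-0.6775 x'=-3.5292 y'=6.9153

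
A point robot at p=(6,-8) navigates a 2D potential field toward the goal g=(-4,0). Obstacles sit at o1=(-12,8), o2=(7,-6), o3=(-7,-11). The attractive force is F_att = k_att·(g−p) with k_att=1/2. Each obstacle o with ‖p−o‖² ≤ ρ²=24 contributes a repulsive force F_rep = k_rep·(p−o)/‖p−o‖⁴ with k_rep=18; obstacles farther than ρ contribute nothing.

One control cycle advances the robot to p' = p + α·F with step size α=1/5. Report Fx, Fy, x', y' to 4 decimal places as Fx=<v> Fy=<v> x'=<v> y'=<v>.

Fx=-5.7200 Fy=2.5600 x'=4.8560 y'=-7.4880

F_att = 1/2·(g−p) = 1/2·(-10,8) = (-5.0000,4.0000)
o1: d²=580 > ρ²=24 → inactive
o2: d²=5 ≤ ρ²=24; F_rep = 18·(-1,-2)/5² = (-0.7200,-1.4400)
o3: d²=178 > ρ²=24 → inactive
F = F_att + ΣF_rep = (-5.7200,2.5600)
p' = p + 1/5·F = (4.8560,-7.4880)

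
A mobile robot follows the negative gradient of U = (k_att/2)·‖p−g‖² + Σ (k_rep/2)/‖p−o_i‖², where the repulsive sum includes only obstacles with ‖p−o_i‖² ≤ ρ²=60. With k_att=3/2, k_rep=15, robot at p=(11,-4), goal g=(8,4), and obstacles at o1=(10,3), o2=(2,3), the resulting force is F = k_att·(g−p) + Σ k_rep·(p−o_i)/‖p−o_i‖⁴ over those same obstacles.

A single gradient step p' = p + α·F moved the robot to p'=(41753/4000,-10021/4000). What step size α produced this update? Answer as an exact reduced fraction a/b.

F_att = 3/2·(g−p) = 3/2·(-3,8) = (-4.5000,12.0000)
o1: d²=50 ≤ ρ²=60; F_rep = 15·(1,-7)/50² = (0.0060,-0.0420)
o2: d²=130 > ρ²=60 → inactive
F = F_att + ΣF_rep = (-4.4940,11.9580)
Δp = p'−p = (-0.5617,1.4948); α = Δx/Fx = (-2247/4000) / (-2247/500) = 1/8
check: Δy/Fy = (5979/4000) / (5979/500) = 1/8 ✓

α = 1/8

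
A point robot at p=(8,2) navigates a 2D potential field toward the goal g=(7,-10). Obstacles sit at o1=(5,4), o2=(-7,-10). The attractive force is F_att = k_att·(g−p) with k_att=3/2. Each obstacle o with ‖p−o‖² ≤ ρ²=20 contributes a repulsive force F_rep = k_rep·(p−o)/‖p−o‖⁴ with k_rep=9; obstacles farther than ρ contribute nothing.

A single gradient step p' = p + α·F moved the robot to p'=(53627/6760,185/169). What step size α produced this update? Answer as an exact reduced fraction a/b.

F_att = 3/2·(g−p) = 3/2·(-1,-12) = (-1.5000,-18.0000)
o1: d²=13 ≤ ρ²=20; F_rep = 9·(3,-2)/13² = (0.1598,-0.1065)
o2: d²=369 > ρ²=20 → inactive
F = F_att + ΣF_rep = (-1.3402,-18.1065)
Δp = p'−p = (-0.0670,-0.9053); α = Δx/Fx = (-453/6760) / (-453/338) = 1/20
check: Δy/Fy = (-153/169) / (-3060/169) = 1/20 ✓

α = 1/20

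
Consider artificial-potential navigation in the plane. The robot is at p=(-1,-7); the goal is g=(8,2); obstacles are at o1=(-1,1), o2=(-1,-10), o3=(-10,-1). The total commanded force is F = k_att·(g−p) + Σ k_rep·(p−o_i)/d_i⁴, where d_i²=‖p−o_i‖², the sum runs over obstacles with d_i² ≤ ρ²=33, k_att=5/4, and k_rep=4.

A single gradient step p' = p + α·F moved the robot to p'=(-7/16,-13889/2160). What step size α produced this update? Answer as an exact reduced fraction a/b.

α = 1/20

F_att = 5/4·(g−p) = 5/4·(9,9) = (11.2500,11.2500)
o1: d²=64 > ρ²=33 → inactive
o2: d²=9 ≤ ρ²=33; F_rep = 4·(0,3)/9² = (0.0000,0.1481)
o3: d²=117 > ρ²=33 → inactive
F = F_att + ΣF_rep = (11.2500,11.3981)
Δp = p'−p = (0.5625,0.5699); α = Δx/Fx = (9/16) / (45/4) = 1/20
check: Δy/Fy = (1231/2160) / (1231/108) = 1/20 ✓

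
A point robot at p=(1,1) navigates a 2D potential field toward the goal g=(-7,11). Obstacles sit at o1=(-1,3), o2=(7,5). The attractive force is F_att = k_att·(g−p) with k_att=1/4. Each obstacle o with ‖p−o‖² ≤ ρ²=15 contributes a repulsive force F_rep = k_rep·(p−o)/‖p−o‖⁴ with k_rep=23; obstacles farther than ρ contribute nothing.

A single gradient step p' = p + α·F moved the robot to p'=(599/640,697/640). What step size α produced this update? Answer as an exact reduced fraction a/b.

F_att = 1/4·(g−p) = 1/4·(-8,10) = (-2.0000,2.5000)
o1: d²=8 ≤ ρ²=15; F_rep = 23·(2,-2)/8² = (0.7188,-0.7188)
o2: d²=52 > ρ²=15 → inactive
F = F_att + ΣF_rep = (-1.2812,1.7812)
Δp = p'−p = (-0.0641,0.0891); α = Δx/Fx = (-41/640) / (-41/32) = 1/20
check: Δy/Fy = (57/640) / (57/32) = 1/20 ✓

α = 1/20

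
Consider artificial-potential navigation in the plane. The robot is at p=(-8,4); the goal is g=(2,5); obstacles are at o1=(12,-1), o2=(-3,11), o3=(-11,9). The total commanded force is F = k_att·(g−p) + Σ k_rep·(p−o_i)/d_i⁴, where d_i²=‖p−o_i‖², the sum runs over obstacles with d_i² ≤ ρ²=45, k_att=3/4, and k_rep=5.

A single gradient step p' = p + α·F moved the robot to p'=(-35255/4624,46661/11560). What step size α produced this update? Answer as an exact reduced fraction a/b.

α = 1/20

F_att = 3/4·(g−p) = 3/4·(10,1) = (7.5000,0.7500)
o1: d²=425 > ρ²=45 → inactive
o2: d²=74 > ρ²=45 → inactive
o3: d²=34 ≤ ρ²=45; F_rep = 5·(3,-5)/34² = (0.0130,-0.0216)
F = F_att + ΣF_rep = (7.5130,0.7284)
Δp = p'−p = (0.3756,0.0364); α = Δx/Fx = (1737/4624) / (8685/1156) = 1/20
check: Δy/Fy = (421/11560) / (421/578) = 1/20 ✓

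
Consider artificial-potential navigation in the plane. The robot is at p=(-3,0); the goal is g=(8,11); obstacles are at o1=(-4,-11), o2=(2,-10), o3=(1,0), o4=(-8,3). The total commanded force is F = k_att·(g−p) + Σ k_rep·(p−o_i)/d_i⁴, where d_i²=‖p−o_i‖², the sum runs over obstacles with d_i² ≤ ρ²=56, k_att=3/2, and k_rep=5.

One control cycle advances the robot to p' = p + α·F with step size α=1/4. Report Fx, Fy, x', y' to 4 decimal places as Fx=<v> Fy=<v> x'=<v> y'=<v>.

F_att = 3/2·(g−p) = 3/2·(11,11) = (16.5000,16.5000)
o1: d²=122 > ρ²=56 → inactive
o2: d²=125 > ρ²=56 → inactive
o3: d²=16 ≤ ρ²=56; F_rep = 5·(-4,0)/16² = (-0.0781,0.0000)
o4: d²=34 ≤ ρ²=56; F_rep = 5·(5,-3)/34² = (0.0216,-0.0130)
F = F_att + ΣF_rep = (16.4435,16.4870)
p' = p + 1/4·F = (1.1109,4.1218)

Fx=16.4435 Fy=16.4870 x'=1.1109 y'=4.1218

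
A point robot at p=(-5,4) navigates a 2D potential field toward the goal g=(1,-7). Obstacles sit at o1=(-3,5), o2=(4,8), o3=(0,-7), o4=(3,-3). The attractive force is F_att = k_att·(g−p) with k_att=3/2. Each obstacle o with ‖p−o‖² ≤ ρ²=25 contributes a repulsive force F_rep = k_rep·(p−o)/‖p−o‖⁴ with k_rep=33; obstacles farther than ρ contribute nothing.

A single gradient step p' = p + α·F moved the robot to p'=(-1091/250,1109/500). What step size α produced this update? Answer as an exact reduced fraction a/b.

α = 1/10

F_att = 3/2·(g−p) = 3/2·(6,-11) = (9.0000,-16.5000)
o1: d²=5 ≤ ρ²=25; F_rep = 33·(-2,-1)/5² = (-2.6400,-1.3200)
o2: d²=97 > ρ²=25 → inactive
o3: d²=146 > ρ²=25 → inactive
o4: d²=113 > ρ²=25 → inactive
F = F_att + ΣF_rep = (6.3600,-17.8200)
Δp = p'−p = (0.6360,-1.7820); α = Δx/Fx = (159/250) / (159/25) = 1/10
check: Δy/Fy = (-891/500) / (-891/50) = 1/10 ✓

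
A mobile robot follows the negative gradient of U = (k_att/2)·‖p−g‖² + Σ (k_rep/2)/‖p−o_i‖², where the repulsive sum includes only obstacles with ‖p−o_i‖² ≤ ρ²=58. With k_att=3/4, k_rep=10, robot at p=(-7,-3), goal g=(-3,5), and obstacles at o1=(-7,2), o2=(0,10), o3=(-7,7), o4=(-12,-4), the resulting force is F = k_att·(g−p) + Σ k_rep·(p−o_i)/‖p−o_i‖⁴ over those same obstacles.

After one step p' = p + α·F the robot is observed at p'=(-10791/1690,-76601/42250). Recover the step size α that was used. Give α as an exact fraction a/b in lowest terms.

α = 1/5

F_att = 3/4·(g−p) = 3/4·(4,8) = (3.0000,6.0000)
o1: d²=25 ≤ ρ²=58; F_rep = 10·(0,-5)/25² = (0.0000,-0.0800)
o2: d²=218 > ρ²=58 → inactive
o3: d²=100 > ρ²=58 → inactive
o4: d²=26 ≤ ρ²=58; F_rep = 10·(5,1)/26² = (0.0740,0.0148)
F = F_att + ΣF_rep = (3.0740,5.9348)
Δp = p'−p = (0.6148,1.1870); α = Δx/Fx = (1039/1690) / (1039/338) = 1/5
check: Δy/Fy = (50149/42250) / (50149/8450) = 1/5 ✓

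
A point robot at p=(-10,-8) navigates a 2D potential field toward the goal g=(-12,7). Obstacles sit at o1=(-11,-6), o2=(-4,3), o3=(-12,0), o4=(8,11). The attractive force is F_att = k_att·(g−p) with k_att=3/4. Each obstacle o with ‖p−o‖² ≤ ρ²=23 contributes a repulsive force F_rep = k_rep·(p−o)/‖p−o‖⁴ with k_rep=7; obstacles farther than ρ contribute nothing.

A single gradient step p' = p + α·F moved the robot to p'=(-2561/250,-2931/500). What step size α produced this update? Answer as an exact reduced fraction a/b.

F_att = 3/4·(g−p) = 3/4·(-2,15) = (-1.5000,11.2500)
o1: d²=5 ≤ ρ²=23; F_rep = 7·(1,-2)/5² = (0.2800,-0.5600)
o2: d²=157 > ρ²=23 → inactive
o3: d²=68 > ρ²=23 → inactive
o4: d²=685 > ρ²=23 → inactive
F = F_att + ΣF_rep = (-1.2200,10.6900)
Δp = p'−p = (-0.2440,2.1380); α = Δx/Fx = (-61/250) / (-61/50) = 1/5
check: Δy/Fy = (1069/500) / (1069/100) = 1/5 ✓

α = 1/5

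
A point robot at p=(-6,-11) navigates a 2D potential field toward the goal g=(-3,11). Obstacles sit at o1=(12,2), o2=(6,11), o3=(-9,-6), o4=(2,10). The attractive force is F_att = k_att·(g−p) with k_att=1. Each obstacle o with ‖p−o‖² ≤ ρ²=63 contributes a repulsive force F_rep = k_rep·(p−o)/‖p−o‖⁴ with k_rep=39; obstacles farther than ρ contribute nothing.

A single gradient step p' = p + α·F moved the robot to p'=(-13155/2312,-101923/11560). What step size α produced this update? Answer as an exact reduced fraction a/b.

F_att = 1·(g−p) = 1·(3,22) = (3.0000,22.0000)
o1: d²=493 > ρ²=63 → inactive
o2: d²=628 > ρ²=63 → inactive
o3: d²=34 ≤ ρ²=63; F_rep = 39·(3,-5)/34² = (0.1012,-0.1687)
o4: d²=505 > ρ²=63 → inactive
F = F_att + ΣF_rep = (3.1012,21.8313)
Δp = p'−p = (0.3101,2.1831); α = Δx/Fx = (717/2312) / (3585/1156) = 1/10
check: Δy/Fy = (25237/11560) / (25237/1156) = 1/10 ✓

α = 1/10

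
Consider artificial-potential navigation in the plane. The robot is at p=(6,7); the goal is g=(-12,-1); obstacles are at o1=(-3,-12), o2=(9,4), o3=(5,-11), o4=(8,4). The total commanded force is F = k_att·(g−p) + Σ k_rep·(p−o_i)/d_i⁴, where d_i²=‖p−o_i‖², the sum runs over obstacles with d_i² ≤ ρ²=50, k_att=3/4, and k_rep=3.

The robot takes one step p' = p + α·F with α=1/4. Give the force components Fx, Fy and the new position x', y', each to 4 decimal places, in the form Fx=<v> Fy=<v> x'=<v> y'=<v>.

F_att = 3/4·(g−p) = 3/4·(-18,-8) = (-13.5000,-6.0000)
o1: d²=442 > ρ²=50 → inactive
o2: d²=18 ≤ ρ²=50; F_rep = 3·(-3,3)/18² = (-0.0278,0.0278)
o3: d²=325 > ρ²=50 → inactive
o4: d²=13 ≤ ρ²=50; F_rep = 3·(-2,3)/13² = (-0.0355,0.0533)
F = F_att + ΣF_rep = (-13.5633,-5.9190)
p' = p + 1/4·F = (2.6092,5.5203)

Fx=-13.5633 Fy=-5.9190 x'=2.6092 y'=5.5203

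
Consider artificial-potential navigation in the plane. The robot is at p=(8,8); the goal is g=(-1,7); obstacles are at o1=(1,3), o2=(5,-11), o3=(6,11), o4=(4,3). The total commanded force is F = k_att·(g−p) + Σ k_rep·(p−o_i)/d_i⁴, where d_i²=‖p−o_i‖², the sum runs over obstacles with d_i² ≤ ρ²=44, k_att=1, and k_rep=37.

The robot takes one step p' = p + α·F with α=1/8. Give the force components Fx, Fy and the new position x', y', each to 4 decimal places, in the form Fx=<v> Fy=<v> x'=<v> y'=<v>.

Fx=-8.4741 Fy=-1.5468 x'=6.9407 y'=7.8067

F_att = 1·(g−p) = 1·(-9,-1) = (-9.0000,-1.0000)
o1: d²=74 > ρ²=44 → inactive
o2: d²=370 > ρ²=44 → inactive
o3: d²=13 ≤ ρ²=44; F_rep = 37·(2,-3)/13² = (0.4379,-0.6568)
o4: d²=41 ≤ ρ²=44; F_rep = 37·(4,5)/41² = (0.0880,0.1101)
F = F_att + ΣF_rep = (-8.4741,-1.5468)
p' = p + 1/8·F = (6.9407,7.8067)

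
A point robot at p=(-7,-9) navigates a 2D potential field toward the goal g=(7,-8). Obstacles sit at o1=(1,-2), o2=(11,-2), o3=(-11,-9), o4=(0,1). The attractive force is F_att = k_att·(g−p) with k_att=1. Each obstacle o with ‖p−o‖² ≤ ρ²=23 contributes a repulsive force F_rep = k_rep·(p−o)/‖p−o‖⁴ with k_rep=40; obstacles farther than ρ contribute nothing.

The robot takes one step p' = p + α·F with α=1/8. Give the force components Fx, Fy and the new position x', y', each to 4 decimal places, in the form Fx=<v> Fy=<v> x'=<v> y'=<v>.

F_att = 1·(g−p) = 1·(14,1) = (14.0000,1.0000)
o1: d²=113 > ρ²=23 → inactive
o2: d²=373 > ρ²=23 → inactive
o3: d²=16 ≤ ρ²=23; F_rep = 40·(4,0)/16² = (0.6250,0.0000)
o4: d²=149 > ρ²=23 → inactive
F = F_att + ΣF_rep = (14.6250,1.0000)
p' = p + 1/8·F = (-5.1719,-8.8750)

Fx=14.6250 Fy=1.0000 x'=-5.1719 y'=-8.8750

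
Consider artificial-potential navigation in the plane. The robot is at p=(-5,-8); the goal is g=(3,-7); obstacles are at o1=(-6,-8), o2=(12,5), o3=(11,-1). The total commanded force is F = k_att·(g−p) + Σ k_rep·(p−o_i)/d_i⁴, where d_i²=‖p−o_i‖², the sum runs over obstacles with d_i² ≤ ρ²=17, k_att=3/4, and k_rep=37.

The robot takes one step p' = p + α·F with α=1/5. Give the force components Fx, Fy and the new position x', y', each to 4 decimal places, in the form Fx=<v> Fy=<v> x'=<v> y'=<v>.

Fx=43.0000 Fy=0.7500 x'=3.6000 y'=-7.8500

F_att = 3/4·(g−p) = 3/4·(8,1) = (6.0000,0.7500)
o1: d²=1 ≤ ρ²=17; F_rep = 37·(1,0)/1² = (37.0000,0.0000)
o2: d²=458 > ρ²=17 → inactive
o3: d²=305 > ρ²=17 → inactive
F = F_att + ΣF_rep = (43.0000,0.7500)
p' = p + 1/5·F = (3.6000,-7.8500)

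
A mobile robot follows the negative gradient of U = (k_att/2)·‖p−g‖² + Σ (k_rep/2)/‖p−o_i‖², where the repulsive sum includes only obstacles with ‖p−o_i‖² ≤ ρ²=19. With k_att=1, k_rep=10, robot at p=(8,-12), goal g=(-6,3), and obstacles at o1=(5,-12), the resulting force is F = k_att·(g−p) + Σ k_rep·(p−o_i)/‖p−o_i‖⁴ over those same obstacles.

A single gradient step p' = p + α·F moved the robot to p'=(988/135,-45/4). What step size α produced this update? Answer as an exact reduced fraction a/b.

α = 1/20

F_att = 1·(g−p) = 1·(-14,15) = (-14.0000,15.0000)
o1: d²=9 ≤ ρ²=19; F_rep = 10·(3,0)/9² = (0.3704,0.0000)
F = F_att + ΣF_rep = (-13.6296,15.0000)
Δp = p'−p = (-0.6815,0.7500); α = Δx/Fx = (-92/135) / (-368/27) = 1/20
check: Δy/Fy = (3/4) / (15) = 1/20 ✓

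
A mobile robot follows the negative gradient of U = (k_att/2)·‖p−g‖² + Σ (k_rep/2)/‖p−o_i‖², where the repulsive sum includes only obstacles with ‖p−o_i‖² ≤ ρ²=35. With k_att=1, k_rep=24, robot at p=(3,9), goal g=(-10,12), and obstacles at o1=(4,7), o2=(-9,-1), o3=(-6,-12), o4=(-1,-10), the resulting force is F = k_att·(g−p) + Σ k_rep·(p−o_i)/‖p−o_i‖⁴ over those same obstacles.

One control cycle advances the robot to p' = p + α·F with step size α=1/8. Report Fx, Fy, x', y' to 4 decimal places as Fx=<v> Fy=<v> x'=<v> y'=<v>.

Fx=-13.9600 Fy=4.9200 x'=1.2550 y'=9.6150

F_att = 1·(g−p) = 1·(-13,3) = (-13.0000,3.0000)
o1: d²=5 ≤ ρ²=35; F_rep = 24·(-1,2)/5² = (-0.9600,1.9200)
o2: d²=244 > ρ²=35 → inactive
o3: d²=522 > ρ²=35 → inactive
o4: d²=377 > ρ²=35 → inactive
F = F_att + ΣF_rep = (-13.9600,4.9200)
p' = p + 1/8·F = (1.2550,9.6150)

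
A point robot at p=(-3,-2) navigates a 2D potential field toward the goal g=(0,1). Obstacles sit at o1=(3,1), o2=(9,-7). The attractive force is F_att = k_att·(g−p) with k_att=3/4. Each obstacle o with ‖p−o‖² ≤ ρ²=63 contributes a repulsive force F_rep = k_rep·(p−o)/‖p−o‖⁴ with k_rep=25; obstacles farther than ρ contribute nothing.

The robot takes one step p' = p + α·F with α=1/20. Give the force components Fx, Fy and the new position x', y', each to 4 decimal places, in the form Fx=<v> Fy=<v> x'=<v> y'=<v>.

F_att = 3/4·(g−p) = 3/4·(3,3) = (2.2500,2.2500)
o1: d²=45 ≤ ρ²=63; F_rep = 25·(-6,-3)/45² = (-0.0741,-0.0370)
o2: d²=169 > ρ²=63 → inactive
F = F_att + ΣF_rep = (2.1759,2.2130)
p' = p + 1/20·F = (-2.8912,-1.8894)

Fx=2.1759 Fy=2.2130 x'=-2.8912 y'=-1.8894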